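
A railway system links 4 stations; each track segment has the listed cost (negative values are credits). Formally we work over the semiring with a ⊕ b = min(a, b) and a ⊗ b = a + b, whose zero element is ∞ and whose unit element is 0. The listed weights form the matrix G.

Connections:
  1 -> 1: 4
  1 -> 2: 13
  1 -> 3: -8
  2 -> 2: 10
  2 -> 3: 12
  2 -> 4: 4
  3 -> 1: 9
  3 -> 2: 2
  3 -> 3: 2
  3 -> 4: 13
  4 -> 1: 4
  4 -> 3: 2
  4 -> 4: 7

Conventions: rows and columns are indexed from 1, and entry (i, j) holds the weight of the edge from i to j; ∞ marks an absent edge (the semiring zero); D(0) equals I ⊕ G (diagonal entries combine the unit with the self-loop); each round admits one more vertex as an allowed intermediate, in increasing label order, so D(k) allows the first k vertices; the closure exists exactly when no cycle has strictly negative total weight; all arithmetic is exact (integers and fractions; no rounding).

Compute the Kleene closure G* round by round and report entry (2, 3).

D(0):
  [0, 13, -8, ∞]
  [∞, 0, 12, 4]
  [9, 2, 0, 13]
  [4, ∞, 2, 0]
D(1):
  [0, 13, -8, ∞]
  [∞, 0, 12, 4]
  [9, 2, 0, 13]
  [4, 17, -4, 0]
D(2):
  [0, 13, -8, 17]
  [∞, 0, 12, 4]
  [9, 2, 0, 6]
  [4, 17, -4, 0]
D(3):
  [0, -6, -8, -2]
  [21, 0, 12, 4]
  [9, 2, 0, 6]
  [4, -2, -4, 0]
D(4):
  [0, -6, -8, -2]
  [8, 0, 0, 4]
  [9, 2, 0, 6]
  [4, -2, -4, 0]
Answer: G*[2][3] = 0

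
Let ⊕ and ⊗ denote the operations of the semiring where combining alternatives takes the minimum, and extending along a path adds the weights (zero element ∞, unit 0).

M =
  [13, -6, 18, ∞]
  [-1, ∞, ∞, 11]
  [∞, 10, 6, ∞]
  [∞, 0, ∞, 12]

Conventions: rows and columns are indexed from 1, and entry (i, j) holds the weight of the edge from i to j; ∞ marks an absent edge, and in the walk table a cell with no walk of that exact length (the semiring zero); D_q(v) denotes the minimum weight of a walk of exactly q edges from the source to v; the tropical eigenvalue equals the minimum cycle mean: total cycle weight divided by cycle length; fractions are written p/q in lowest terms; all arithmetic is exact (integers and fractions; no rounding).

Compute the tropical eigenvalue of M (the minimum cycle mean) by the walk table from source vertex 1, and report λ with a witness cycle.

q=0: [0, ∞, ∞, ∞]
q=1: [13, -6, 18, ∞]
q=2: [-7, 7, 24, 5]
q=3: [6, -13, 11, 17]
q=4: [-14, 0, 17, -2]
Optimal cycle mean attained by: cycle 1->2->1, total (-6) + (-1), length 2.
Answer: λ = -7/2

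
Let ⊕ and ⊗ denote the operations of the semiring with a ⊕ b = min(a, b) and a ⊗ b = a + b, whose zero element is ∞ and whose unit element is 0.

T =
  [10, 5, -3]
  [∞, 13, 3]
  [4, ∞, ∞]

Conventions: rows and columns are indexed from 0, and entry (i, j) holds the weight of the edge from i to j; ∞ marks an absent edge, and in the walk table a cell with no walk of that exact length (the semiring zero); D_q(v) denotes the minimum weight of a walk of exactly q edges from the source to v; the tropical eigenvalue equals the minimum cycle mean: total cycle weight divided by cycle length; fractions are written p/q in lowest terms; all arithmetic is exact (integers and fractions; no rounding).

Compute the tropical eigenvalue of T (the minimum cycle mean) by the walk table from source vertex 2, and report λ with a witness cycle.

q=0: [∞, ∞, 0]
q=1: [4, ∞, ∞]
q=2: [14, 9, 1]
q=3: [5, 19, 11]
Optimal cycle mean attained by: cycle 0->2->0, total (-3) + 4, length 2.
Answer: λ = 1/2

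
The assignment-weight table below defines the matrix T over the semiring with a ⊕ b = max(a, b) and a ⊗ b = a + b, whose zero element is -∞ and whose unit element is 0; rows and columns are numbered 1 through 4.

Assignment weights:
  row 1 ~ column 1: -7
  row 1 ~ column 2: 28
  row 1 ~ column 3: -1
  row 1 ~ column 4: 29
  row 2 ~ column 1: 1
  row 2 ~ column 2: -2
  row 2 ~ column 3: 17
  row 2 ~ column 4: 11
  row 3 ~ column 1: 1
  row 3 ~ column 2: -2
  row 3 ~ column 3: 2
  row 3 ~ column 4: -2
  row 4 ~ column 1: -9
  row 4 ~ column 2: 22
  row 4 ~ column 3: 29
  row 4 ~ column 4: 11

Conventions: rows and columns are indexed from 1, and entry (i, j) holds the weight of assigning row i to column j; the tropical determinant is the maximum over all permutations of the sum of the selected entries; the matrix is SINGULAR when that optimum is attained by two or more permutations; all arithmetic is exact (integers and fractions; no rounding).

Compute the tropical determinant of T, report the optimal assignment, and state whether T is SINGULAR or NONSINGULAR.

σ = (1, 2, 3, 4): (-7) + (-2) + 2 + 11 = 4
σ = (1, 2, 4, 3): (-7) + (-2) + (-2) + 29 = 18
σ = (1, 3, 2, 4): (-7) + 17 + (-2) + 11 = 19
σ = (1, 3, 4, 2): (-7) + 17 + (-2) + 22 = 30
σ = (1, 4, 2, 3): (-7) + 11 + (-2) + 29 = 31
σ = (1, 4, 3, 2): (-7) + 11 + 2 + 22 = 28
σ = (2, 1, 3, 4): 28 + 1 + 2 + 11 = 42
σ = (2, 1, 4, 3): 28 + 1 + (-2) + 29 = 56
σ = (2, 3, 1, 4): 28 + 17 + 1 + 11 = 57
σ = (2, 3, 4, 1): 28 + 17 + (-2) + (-9) = 34
σ = (2, 4, 1, 3): 28 + 11 + 1 + 29 = 69
σ = (2, 4, 3, 1): 28 + 11 + 2 + (-9) = 32
σ = (3, 1, 2, 4): (-1) + 1 + (-2) + 11 = 9
σ = (3, 1, 4, 2): (-1) + 1 + (-2) + 22 = 20
σ = (3, 2, 1, 4): (-1) + (-2) + 1 + 11 = 9
σ = (3, 2, 4, 1): (-1) + (-2) + (-2) + (-9) = -14
σ = (3, 4, 1, 2): (-1) + 11 + 1 + 22 = 33
σ = (3, 4, 2, 1): (-1) + 11 + (-2) + (-9) = -1
σ = (4, 1, 2, 3): 29 + 1 + (-2) + 29 = 57
σ = (4, 1, 3, 2): 29 + 1 + 2 + 22 = 54
σ = (4, 2, 1, 3): 29 + (-2) + 1 + 29 = 57
σ = (4, 2, 3, 1): 29 + (-2) + 2 + (-9) = 20
σ = (4, 3, 1, 2): 29 + 17 + 1 + 22 = 69
σ = (4, 3, 2, 1): 29 + 17 + (-2) + (-9) = 35
Optimal value attained by: σ = (2, 4, 1, 3).
Answer: det⊕(T) = 69; verdict: SINGULAR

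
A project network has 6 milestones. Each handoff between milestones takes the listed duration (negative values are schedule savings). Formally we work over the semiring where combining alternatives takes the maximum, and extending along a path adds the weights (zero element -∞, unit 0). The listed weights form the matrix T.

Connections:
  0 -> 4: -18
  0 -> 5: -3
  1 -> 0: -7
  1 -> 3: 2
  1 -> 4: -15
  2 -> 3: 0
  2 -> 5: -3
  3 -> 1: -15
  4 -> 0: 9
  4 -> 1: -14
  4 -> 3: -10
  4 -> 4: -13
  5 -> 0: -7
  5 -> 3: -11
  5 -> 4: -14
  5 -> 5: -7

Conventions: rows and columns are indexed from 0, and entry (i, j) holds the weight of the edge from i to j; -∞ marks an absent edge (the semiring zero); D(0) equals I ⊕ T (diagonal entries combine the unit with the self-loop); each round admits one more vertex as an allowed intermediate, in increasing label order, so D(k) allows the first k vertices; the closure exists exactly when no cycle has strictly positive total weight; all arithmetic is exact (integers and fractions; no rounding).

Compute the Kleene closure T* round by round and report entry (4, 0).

D(0):
  [0, -∞, -∞, -∞, -18, -3]
  [-7, 0, -∞, 2, -15, -∞]
  [-∞, -∞, 0, 0, -∞, -3]
  [-∞, -15, -∞, 0, -∞, -∞]
  [9, -14, -∞, -10, 0, -∞]
  [-7, -∞, -∞, -11, -14, 0]
D(1):
  [0, -∞, -∞, -∞, -18, -3]
  [-7, 0, -∞, 2, -15, -10]
  [-∞, -∞, 0, 0, -∞, -3]
  [-∞, -15, -∞, 0, -∞, -∞]
  [9, -14, -∞, -10, 0, 6]
  [-7, -∞, -∞, -11, -14, 0]
D(2):
  [0, -∞, -∞, -∞, -18, -3]
  [-7, 0, -∞, 2, -15, -10]
  [-∞, -∞, 0, 0, -∞, -3]
  [-22, -15, -∞, 0, -30, -25]
  [9, -14, -∞, -10, 0, 6]
  [-7, -∞, -∞, -11, -14, 0]
D(3):
  [0, -∞, -∞, -∞, -18, -3]
  [-7, 0, -∞, 2, -15, -10]
  [-∞, -∞, 0, 0, -∞, -3]
  [-22, -15, -∞, 0, -30, -25]
  [9, -14, -∞, -10, 0, 6]
  [-7, -∞, -∞, -11, -14, 0]
D(4):
  [0, -∞, -∞, -∞, -18, -3]
  [-7, 0, -∞, 2, -15, -10]
  [-22, -15, 0, 0, -30, -3]
  [-22, -15, -∞, 0, -30, -25]
  [9, -14, -∞, -10, 0, 6]
  [-7, -26, -∞, -11, -14, 0]
D(5):
  [0, -32, -∞, -28, -18, -3]
  [-6, 0, -∞, 2, -15, -9]
  [-21, -15, 0, 0, -30, -3]
  [-21, -15, -∞, 0, -30, -24]
  [9, -14, -∞, -10, 0, 6]
  [-5, -26, -∞, -11, -14, 0]
D(6):
  [0, -29, -∞, -14, -17, -3]
  [-6, 0, -∞, 2, -15, -9]
  [-8, -15, 0, 0, -17, -3]
  [-21, -15, -∞, 0, -30, -24]
  [9, -14, -∞, -5, 0, 6]
  [-5, -26, -∞, -11, -14, 0]
Answer: T*[4][0] = 9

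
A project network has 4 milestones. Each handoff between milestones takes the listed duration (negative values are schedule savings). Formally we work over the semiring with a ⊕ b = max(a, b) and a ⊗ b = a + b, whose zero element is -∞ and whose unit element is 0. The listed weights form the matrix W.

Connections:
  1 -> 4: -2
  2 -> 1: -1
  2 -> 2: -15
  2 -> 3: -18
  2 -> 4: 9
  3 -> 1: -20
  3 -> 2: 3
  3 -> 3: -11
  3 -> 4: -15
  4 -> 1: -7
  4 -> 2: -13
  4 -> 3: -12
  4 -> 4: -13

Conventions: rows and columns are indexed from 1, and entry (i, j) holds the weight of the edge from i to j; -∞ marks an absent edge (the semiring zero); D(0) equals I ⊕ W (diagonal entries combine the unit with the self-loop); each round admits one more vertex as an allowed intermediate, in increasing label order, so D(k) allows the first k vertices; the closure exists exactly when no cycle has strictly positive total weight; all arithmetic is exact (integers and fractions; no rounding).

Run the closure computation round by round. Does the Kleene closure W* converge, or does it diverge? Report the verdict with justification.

D(0):
  [0, -∞, -∞, -2]
  [-1, 0, -18, 9]
  [-20, 3, 0, -15]
  [-7, -13, -12, 0]
D(1):
  [0, -∞, -∞, -2]
  [-1, 0, -18, 9]
  [-20, 3, 0, -15]
  [-7, -13, -12, 0]
D(2):
  [0, -∞, -∞, -2]
  [-1, 0, -18, 9]
  [2, 3, 0, 12]
  [-7, -13, -12, 0]
D(3):
  [0, -∞, -∞, -2]
  [-1, 0, -18, 9]
  [2, 3, 0, 12]
  [-7, -9, -12, 0]
D(4):
  [0, -11, -14, -2]
  [2, 0, -3, 9]
  [5, 3, 0, 12]
  [-7, -9, -12, 0]
Key observation: every diagonal entry stays at the unit through all rounds, so no improving cycle exists.
Answer: CONVERGES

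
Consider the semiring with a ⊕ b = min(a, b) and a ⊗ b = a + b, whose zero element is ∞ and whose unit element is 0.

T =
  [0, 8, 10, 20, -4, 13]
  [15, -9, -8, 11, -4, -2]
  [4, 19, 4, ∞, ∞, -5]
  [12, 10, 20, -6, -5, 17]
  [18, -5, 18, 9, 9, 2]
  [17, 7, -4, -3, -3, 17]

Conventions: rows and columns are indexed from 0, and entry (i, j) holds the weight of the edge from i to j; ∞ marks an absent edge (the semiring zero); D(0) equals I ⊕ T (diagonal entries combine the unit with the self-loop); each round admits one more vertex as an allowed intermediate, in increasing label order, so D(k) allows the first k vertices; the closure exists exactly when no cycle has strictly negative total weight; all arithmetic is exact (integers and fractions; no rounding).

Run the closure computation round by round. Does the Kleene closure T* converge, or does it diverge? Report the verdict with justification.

Detection: at round 0, diagonal entry (1, 1) turns strictly negative.
Key observation: the cycle 1->1 has total weight (-9), which is strictly negative.
Answer: DIVERGES — negative cycle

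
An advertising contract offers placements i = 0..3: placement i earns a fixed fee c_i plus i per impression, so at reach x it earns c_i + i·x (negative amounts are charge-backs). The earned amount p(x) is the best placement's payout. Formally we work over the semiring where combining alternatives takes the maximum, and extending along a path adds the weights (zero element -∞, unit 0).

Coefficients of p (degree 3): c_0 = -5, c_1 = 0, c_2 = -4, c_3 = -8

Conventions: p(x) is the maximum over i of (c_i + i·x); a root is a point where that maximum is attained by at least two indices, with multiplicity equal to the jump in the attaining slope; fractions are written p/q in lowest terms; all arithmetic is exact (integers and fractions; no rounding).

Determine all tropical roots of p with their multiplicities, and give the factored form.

hull edge (i=0, c=-5) to (i=1, c=0): slope 5, span 1
hull edge (i=1, c=0) to (i=3, c=-8): slope -4, span 2
Factored form: p(x) = -8 ⊗ (x ⊕ (-5)) ⊗ (x ⊕ 4) ⊗ (x ⊕ 4)
Answer: roots = -5 (mult 1), 4 (mult 2)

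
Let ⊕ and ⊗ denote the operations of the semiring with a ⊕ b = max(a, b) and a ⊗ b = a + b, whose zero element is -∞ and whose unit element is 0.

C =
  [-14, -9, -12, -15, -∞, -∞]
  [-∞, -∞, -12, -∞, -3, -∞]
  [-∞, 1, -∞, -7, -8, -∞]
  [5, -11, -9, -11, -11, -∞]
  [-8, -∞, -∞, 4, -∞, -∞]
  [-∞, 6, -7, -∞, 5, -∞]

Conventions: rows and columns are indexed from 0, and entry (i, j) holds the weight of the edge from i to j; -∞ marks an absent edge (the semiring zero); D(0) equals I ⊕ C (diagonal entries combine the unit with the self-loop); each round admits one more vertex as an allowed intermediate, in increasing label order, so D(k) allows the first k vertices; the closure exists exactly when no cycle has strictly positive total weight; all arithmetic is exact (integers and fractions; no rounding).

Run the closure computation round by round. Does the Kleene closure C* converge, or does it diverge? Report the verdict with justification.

D(0):
  [0, -9, -12, -15, -∞, -∞]
  [-∞, 0, -12, -∞, -3, -∞]
  [-∞, 1, 0, -7, -8, -∞]
  [5, -11, -9, 0, -11, -∞]
  [-8, -∞, -∞, 4, 0, -∞]
  [-∞, 6, -7, -∞, 5, 0]
D(1):
  [0, -9, -12, -15, -∞, -∞]
  [-∞, 0, -12, -∞, -3, -∞]
  [-∞, 1, 0, -7, -8, -∞]
  [5, -4, -7, 0, -11, -∞]
  [-8, -17, -20, 4, 0, -∞]
  [-∞, 6, -7, -∞, 5, 0]
D(2):
  [0, -9, -12, -15, -12, -∞]
  [-∞, 0, -12, -∞, -3, -∞]
  [-∞, 1, 0, -7, -2, -∞]
  [5, -4, -7, 0, -7, -∞]
  [-8, -17, -20, 4, 0, -∞]
  [-∞, 6, -6, -∞, 5, 0]
D(3):
  [0, -9, -12, -15, -12, -∞]
  [-∞, 0, -12, -19, -3, -∞]
  [-∞, 1, 0, -7, -2, -∞]
  [5, -4, -7, 0, -7, -∞]
  [-8, -17, -20, 4, 0, -∞]
  [-∞, 6, -6, -13, 5, 0]
D(4):
  [0, -9, -12, -15, -12, -∞]
  [-14, 0, -12, -19, -3, -∞]
  [-2, 1, 0, -7, -2, -∞]
  [5, -4, -7, 0, -7, -∞]
  [9, 0, -3, 4, 0, -∞]
  [-8, 6, -6, -13, 5, 0]
D(5):
  [0, -9, -12, -8, -12, -∞]
  [6, 0, -6, 1, -3, -∞]
  [7, 1, 0, 2, -2, -∞]
  [5, -4, -7, 0, -7, -∞]
  [9, 0, -3, 4, 0, -∞]
  [14, 6, 2, 9, 5, 0]
D(6):
  [0, -9, -12, -8, -12, -∞]
  [6, 0, -6, 1, -3, -∞]
  [7, 1, 0, 2, -2, -∞]
  [5, -4, -7, 0, -7, -∞]
  [9, 0, -3, 4, 0, -∞]
  [14, 6, 2, 9, 5, 0]
Key observation: every diagonal entry stays at the unit through all rounds, so no improving cycle exists.
Answer: CONVERGES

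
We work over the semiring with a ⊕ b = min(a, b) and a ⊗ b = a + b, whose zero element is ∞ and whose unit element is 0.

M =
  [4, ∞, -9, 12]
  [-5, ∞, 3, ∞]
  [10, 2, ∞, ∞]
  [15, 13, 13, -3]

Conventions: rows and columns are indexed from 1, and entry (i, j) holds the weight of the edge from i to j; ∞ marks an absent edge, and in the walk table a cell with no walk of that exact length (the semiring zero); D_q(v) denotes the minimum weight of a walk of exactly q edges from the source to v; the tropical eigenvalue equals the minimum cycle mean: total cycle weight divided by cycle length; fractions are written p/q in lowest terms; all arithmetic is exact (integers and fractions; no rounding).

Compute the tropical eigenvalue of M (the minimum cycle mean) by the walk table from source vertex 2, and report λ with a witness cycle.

q=0: [∞, 0, ∞, ∞]
q=1: [-5, ∞, 3, ∞]
q=2: [-1, 5, -14, 7]
q=3: [-4, -12, -10, 4]
q=4: [-17, -8, -13, 1]
Optimal cycle mean attained by: cycle 1->3->2->1, total (-9) + 2 + (-5), length 3.
Answer: λ = -4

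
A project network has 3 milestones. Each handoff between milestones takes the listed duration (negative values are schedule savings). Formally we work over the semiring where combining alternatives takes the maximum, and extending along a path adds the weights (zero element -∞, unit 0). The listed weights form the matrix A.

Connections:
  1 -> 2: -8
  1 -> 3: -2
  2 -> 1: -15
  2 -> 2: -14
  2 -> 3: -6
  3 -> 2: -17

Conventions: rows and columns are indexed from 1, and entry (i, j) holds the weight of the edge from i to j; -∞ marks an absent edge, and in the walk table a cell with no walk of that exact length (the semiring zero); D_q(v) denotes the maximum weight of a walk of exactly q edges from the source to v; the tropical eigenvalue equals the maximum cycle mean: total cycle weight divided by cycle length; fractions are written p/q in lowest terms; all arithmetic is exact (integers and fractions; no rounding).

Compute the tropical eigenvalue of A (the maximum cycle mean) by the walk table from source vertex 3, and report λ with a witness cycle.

q=0: [-∞, -∞, 0]
q=1: [-∞, -17, -∞]
q=2: [-32, -31, -23]
q=3: [-46, -40, -34]
Optimal cycle mean attained by: cycle 1->3->2->1, total (-2) + (-17) + (-15), length 3.
Answer: λ = -34/3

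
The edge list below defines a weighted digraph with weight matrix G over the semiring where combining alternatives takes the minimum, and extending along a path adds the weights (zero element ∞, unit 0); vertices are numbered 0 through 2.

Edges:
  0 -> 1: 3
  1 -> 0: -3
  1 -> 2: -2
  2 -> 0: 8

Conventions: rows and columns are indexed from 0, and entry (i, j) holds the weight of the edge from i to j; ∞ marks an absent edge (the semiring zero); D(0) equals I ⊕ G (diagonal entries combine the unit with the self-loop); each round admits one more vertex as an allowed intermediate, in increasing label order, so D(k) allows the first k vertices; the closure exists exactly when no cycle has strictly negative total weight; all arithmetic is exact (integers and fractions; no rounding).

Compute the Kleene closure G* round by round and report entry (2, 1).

D(0):
  [0, 3, ∞]
  [-3, 0, -2]
  [8, ∞, 0]
D(1):
  [0, 3, ∞]
  [-3, 0, -2]
  [8, 11, 0]
D(2):
  [0, 3, 1]
  [-3, 0, -2]
  [8, 11, 0]
D(3):
  [0, 3, 1]
  [-3, 0, -2]
  [8, 11, 0]
Answer: G*[2][1] = 11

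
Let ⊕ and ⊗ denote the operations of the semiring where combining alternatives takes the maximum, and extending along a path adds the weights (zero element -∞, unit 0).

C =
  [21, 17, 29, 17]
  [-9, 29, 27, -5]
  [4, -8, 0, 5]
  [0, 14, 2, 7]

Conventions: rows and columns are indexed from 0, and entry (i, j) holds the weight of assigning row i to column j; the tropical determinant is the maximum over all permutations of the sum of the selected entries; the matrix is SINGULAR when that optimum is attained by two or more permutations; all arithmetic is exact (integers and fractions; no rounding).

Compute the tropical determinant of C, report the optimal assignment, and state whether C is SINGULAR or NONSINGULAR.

σ = (0, 1, 2, 3): 21 + 29 + 0 + 7 = 57
σ = (0, 1, 3, 2): 21 + 29 + 5 + 2 = 57
σ = (0, 2, 1, 3): 21 + 27 + (-8) + 7 = 47
σ = (0, 2, 3, 1): 21 + 27 + 5 + 14 = 67
σ = (0, 3, 1, 2): 21 + (-5) + (-8) + 2 = 10
σ = (0, 3, 2, 1): 21 + (-5) + 0 + 14 = 30
σ = (1, 0, 2, 3): 17 + (-9) + 0 + 7 = 15
σ = (1, 0, 3, 2): 17 + (-9) + 5 + 2 = 15
σ = (1, 2, 0, 3): 17 + 27 + 4 + 7 = 55
σ = (1, 2, 3, 0): 17 + 27 + 5 + 0 = 49
σ = (1, 3, 0, 2): 17 + (-5) + 4 + 2 = 18
σ = (1, 3, 2, 0): 17 + (-5) + 0 + 0 = 12
σ = (2, 0, 1, 3): 29 + (-9) + (-8) + 7 = 19
σ = (2, 0, 3, 1): 29 + (-9) + 5 + 14 = 39
σ = (2, 1, 0, 3): 29 + 29 + 4 + 7 = 69
σ = (2, 1, 3, 0): 29 + 29 + 5 + 0 = 63
σ = (2, 3, 0, 1): 29 + (-5) + 4 + 14 = 42
σ = (2, 3, 1, 0): 29 + (-5) + (-8) + 0 = 16
σ = (3, 0, 1, 2): 17 + (-9) + (-8) + 2 = 2
σ = (3, 0, 2, 1): 17 + (-9) + 0 + 14 = 22
σ = (3, 1, 0, 2): 17 + 29 + 4 + 2 = 52
σ = (3, 1, 2, 0): 17 + 29 + 0 + 0 = 46
σ = (3, 2, 0, 1): 17 + 27 + 4 + 14 = 62
σ = (3, 2, 1, 0): 17 + 27 + (-8) + 0 = 36
Optimal value attained by: σ = (2, 1, 0, 3).
Answer: det⊕(C) = 69; verdict: NONSINGULAR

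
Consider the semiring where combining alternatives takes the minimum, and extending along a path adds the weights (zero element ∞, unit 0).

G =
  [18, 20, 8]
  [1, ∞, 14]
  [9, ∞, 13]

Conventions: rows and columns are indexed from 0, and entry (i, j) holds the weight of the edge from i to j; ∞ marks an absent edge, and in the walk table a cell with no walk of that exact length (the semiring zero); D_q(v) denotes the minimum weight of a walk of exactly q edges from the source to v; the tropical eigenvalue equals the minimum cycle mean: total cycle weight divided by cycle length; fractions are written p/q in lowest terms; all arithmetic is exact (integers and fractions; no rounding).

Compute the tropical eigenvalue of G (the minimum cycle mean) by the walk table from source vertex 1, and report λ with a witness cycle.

q=0: [∞, 0, ∞]
q=1: [1, ∞, 14]
q=2: [19, 21, 9]
q=3: [18, 39, 22]
Optimal cycle mean attained by: cycle 0->2->0, total 8 + 9, length 2.
Answer: λ = 17/2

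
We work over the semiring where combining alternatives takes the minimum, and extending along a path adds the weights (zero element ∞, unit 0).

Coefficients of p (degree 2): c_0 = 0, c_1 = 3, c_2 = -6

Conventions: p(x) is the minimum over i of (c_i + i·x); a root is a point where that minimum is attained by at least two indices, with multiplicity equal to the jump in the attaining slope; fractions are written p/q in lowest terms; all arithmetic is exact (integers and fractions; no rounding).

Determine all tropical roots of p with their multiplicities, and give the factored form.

hull edge (i=0, c=0) to (i=2, c=-6): slope -3, span 2
Factored form: p(x) = -6 ⊗ (x ⊕ 3) ⊗ (x ⊕ 3)
Answer: roots = 3 (mult 2)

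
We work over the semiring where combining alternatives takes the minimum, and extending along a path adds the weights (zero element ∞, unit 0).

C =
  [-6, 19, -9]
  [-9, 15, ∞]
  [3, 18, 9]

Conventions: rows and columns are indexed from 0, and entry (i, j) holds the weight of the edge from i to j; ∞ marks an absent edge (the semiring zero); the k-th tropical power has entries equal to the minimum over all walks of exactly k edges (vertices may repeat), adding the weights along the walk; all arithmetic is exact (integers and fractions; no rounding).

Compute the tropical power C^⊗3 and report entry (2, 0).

C^⊗2:
  [-12, 9, -15]
  [-15, 10, -18]
  [-3, 22, -6]
C^⊗3:
  [-18, 3, -21]
  [-21, 0, -24]
  [-9, 12, -12]
Key observation: the optimum is the walk 2->0->0->0, with weight 3 + (-6) + (-6) = -9.
Optimal value attained by: walk 2->0->0->0.
Answer: (C^⊗3)[2][0] = -9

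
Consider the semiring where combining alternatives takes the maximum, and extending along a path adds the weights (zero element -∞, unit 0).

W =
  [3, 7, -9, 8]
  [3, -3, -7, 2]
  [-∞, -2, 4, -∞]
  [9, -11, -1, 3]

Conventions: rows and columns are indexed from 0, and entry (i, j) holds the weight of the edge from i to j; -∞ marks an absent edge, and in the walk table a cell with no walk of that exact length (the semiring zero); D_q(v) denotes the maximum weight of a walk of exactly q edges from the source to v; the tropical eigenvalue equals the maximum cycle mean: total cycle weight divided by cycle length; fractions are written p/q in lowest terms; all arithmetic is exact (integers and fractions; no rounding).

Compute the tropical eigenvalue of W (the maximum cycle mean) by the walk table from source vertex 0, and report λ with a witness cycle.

q=0: [0, -∞, -∞, -∞]
q=1: [3, 7, -9, 8]
q=2: [17, 10, 7, 11]
q=3: [20, 24, 11, 25]
q=4: [34, 27, 24, 28]
Optimal cycle mean attained by: cycle 0->3->0, total 8 + 9, length 2.
Answer: λ = 17/2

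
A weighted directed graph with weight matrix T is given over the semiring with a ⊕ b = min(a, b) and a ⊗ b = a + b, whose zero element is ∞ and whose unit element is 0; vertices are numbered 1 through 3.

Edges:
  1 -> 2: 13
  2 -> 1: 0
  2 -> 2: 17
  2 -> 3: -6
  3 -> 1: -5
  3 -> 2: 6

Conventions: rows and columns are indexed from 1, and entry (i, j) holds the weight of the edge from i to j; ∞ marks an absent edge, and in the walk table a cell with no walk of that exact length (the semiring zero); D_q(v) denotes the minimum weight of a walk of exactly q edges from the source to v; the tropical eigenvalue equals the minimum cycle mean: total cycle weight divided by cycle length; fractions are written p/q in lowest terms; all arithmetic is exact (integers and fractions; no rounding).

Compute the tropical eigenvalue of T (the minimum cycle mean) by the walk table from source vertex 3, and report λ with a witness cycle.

q=0: [∞, ∞, 0]
q=1: [-5, 6, ∞]
q=2: [6, 8, 0]
q=3: [-5, 6, 2]
Optimal cycle mean attained by: cycle 2->3->2, total (-6) + 6, length 2.
Answer: λ = 0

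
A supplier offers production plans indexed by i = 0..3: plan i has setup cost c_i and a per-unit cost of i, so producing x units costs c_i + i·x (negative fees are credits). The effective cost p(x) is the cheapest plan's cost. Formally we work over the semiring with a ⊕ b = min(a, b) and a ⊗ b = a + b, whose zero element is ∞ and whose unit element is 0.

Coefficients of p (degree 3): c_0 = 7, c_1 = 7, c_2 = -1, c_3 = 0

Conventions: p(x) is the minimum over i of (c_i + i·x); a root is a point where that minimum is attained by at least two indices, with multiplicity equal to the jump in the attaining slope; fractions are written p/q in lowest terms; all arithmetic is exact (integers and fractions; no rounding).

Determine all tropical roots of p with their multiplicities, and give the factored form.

hull edge (i=0, c=7) to (i=2, c=-1): slope -4, span 2
hull edge (i=2, c=-1) to (i=3, c=0): slope 1, span 1
Factored form: p(x) = 0 ⊗ (x ⊕ (-1)) ⊗ (x ⊕ 4) ⊗ (x ⊕ 4)
Answer: roots = -1 (mult 1), 4 (mult 2)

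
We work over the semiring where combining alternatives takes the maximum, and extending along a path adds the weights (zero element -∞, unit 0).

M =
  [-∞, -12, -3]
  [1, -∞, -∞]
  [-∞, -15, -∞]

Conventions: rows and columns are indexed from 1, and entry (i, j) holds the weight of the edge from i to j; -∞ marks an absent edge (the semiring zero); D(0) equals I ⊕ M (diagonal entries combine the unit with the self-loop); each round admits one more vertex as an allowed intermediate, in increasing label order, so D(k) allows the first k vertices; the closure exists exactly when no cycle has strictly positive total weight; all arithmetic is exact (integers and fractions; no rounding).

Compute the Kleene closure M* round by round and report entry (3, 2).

D(0):
  [0, -12, -3]
  [1, 0, -∞]
  [-∞, -15, 0]
D(1):
  [0, -12, -3]
  [1, 0, -2]
  [-∞, -15, 0]
D(2):
  [0, -12, -3]
  [1, 0, -2]
  [-14, -15, 0]
D(3):
  [0, -12, -3]
  [1, 0, -2]
  [-14, -15, 0]
Answer: M*[3][2] = -15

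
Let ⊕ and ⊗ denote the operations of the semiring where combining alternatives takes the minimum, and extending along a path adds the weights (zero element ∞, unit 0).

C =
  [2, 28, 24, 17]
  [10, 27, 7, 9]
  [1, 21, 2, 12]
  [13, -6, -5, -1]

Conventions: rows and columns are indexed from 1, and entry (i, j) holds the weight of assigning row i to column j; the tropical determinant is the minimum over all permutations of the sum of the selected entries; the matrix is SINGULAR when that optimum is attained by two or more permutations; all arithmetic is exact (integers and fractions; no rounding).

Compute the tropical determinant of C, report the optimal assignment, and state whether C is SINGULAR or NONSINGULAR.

σ = (1, 2, 3, 4): 2 + 27 + 2 + (-1) = 30
σ = (1, 2, 4, 3): 2 + 27 + 12 + (-5) = 36
σ = (1, 3, 2, 4): 2 + 7 + 21 + (-1) = 29
σ = (1, 3, 4, 2): 2 + 7 + 12 + (-6) = 15
σ = (1, 4, 2, 3): 2 + 9 + 21 + (-5) = 27
σ = (1, 4, 3, 2): 2 + 9 + 2 + (-6) = 7
σ = (2, 1, 3, 4): 28 + 10 + 2 + (-1) = 39
σ = (2, 1, 4, 3): 28 + 10 + 12 + (-5) = 45
σ = (2, 3, 1, 4): 28 + 7 + 1 + (-1) = 35
σ = (2, 3, 4, 1): 28 + 7 + 12 + 13 = 60
σ = (2, 4, 1, 3): 28 + 9 + 1 + (-5) = 33
σ = (2, 4, 3, 1): 28 + 9 + 2 + 13 = 52
σ = (3, 1, 2, 4): 24 + 10 + 21 + (-1) = 54
σ = (3, 1, 4, 2): 24 + 10 + 12 + (-6) = 40
σ = (3, 2, 1, 4): 24 + 27 + 1 + (-1) = 51
σ = (3, 2, 4, 1): 24 + 27 + 12 + 13 = 76
σ = (3, 4, 1, 2): 24 + 9 + 1 + (-6) = 28
σ = (3, 4, 2, 1): 24 + 9 + 21 + 13 = 67
σ = (4, 1, 2, 3): 17 + 10 + 21 + (-5) = 43
σ = (4, 1, 3, 2): 17 + 10 + 2 + (-6) = 23
σ = (4, 2, 1, 3): 17 + 27 + 1 + (-5) = 40
σ = (4, 2, 3, 1): 17 + 27 + 2 + 13 = 59
σ = (4, 3, 1, 2): 17 + 7 + 1 + (-6) = 19
σ = (4, 3, 2, 1): 17 + 7 + 21 + 13 = 58
Optimal value attained by: σ = (1, 4, 3, 2).
Answer: det⊕(C) = 7; verdict: NONSINGULAR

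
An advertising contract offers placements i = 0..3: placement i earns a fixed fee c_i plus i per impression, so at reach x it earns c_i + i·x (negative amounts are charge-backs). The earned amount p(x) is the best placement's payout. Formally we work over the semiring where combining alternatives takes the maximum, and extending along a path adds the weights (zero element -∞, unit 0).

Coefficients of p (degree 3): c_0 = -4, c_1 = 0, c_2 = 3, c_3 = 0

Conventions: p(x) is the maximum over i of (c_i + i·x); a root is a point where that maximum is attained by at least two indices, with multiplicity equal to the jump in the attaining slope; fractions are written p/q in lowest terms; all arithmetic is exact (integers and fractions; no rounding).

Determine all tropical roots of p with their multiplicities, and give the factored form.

hull edge (i=0, c=-4) to (i=1, c=0): slope 4, span 1
hull edge (i=1, c=0) to (i=2, c=3): slope 3, span 1
hull edge (i=2, c=3) to (i=3, c=0): slope -3, span 1
Factored form: p(x) = 0 ⊗ (x ⊕ (-4)) ⊗ (x ⊕ (-3)) ⊗ (x ⊕ 3)
Answer: roots = -4 (mult 1), -3 (mult 1), 3 (mult 1)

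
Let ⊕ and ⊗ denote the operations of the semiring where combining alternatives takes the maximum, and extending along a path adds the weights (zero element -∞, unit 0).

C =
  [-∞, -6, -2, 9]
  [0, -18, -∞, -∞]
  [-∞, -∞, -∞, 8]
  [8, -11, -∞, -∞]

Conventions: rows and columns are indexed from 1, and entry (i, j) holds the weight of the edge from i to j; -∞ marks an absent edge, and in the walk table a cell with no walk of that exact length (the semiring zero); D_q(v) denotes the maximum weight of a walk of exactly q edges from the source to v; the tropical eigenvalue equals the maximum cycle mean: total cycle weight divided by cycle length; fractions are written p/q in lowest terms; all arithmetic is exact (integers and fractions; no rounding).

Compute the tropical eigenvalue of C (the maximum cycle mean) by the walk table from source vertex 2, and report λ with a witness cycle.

q=0: [-∞, 0, -∞, -∞]
q=1: [0, -18, -∞, -∞]
q=2: [-18, -6, -2, 9]
q=3: [17, -2, -20, 6]
q=4: [14, 11, 15, 26]
Optimal cycle mean attained by: cycle 1->4->1, total 9 + 8, length 2.
Answer: λ = 17/2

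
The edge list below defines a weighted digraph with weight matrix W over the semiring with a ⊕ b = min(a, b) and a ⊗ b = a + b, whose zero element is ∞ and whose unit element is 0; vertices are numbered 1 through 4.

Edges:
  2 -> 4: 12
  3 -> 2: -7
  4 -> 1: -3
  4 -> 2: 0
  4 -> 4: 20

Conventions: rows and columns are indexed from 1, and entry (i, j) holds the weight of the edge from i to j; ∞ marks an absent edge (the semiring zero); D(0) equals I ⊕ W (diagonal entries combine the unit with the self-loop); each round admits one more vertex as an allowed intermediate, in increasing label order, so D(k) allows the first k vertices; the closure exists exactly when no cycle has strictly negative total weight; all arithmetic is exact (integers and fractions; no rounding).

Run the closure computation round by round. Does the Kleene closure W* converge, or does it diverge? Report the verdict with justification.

D(0):
  [0, ∞, ∞, ∞]
  [∞, 0, ∞, 12]
  [∞, -7, 0, ∞]
  [-3, 0, ∞, 0]
D(1):
  [0, ∞, ∞, ∞]
  [∞, 0, ∞, 12]
  [∞, -7, 0, ∞]
  [-3, 0, ∞, 0]
D(2):
  [0, ∞, ∞, ∞]
  [∞, 0, ∞, 12]
  [∞, -7, 0, 5]
  [-3, 0, ∞, 0]
D(3):
  [0, ∞, ∞, ∞]
  [∞, 0, ∞, 12]
  [∞, -7, 0, 5]
  [-3, 0, ∞, 0]
D(4):
  [0, ∞, ∞, ∞]
  [9, 0, ∞, 12]
  [2, -7, 0, 5]
  [-3, 0, ∞, 0]
Key observation: every diagonal entry stays at the unit through all rounds, so no improving cycle exists.
Answer: CONVERGES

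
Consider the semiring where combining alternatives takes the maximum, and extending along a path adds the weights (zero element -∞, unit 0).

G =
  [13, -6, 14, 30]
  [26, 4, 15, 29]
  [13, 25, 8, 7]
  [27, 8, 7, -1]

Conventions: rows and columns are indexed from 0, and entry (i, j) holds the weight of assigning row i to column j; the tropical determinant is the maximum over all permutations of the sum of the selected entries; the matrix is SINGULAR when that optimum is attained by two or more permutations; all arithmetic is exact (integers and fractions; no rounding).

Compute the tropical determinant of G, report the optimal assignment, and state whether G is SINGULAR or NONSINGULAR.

σ = (0, 1, 2, 3): 13 + 4 + 8 + (-1) = 24
σ = (0, 1, 3, 2): 13 + 4 + 7 + 7 = 31
σ = (0, 2, 1, 3): 13 + 15 + 25 + (-1) = 52
σ = (0, 2, 3, 1): 13 + 15 + 7 + 8 = 43
σ = (0, 3, 1, 2): 13 + 29 + 25 + 7 = 74
σ = (0, 3, 2, 1): 13 + 29 + 8 + 8 = 58
σ = (1, 0, 2, 3): (-6) + 26 + 8 + (-1) = 27
σ = (1, 0, 3, 2): (-6) + 26 + 7 + 7 = 34
σ = (1, 2, 0, 3): (-6) + 15 + 13 + (-1) = 21
σ = (1, 2, 3, 0): (-6) + 15 + 7 + 27 = 43
σ = (1, 3, 0, 2): (-6) + 29 + 13 + 7 = 43
σ = (1, 3, 2, 0): (-6) + 29 + 8 + 27 = 58
σ = (2, 0, 1, 3): 14 + 26 + 25 + (-1) = 64
σ = (2, 0, 3, 1): 14 + 26 + 7 + 8 = 55
σ = (2, 1, 0, 3): 14 + 4 + 13 + (-1) = 30
σ = (2, 1, 3, 0): 14 + 4 + 7 + 27 = 52
σ = (2, 3, 0, 1): 14 + 29 + 13 + 8 = 64
σ = (2, 3, 1, 0): 14 + 29 + 25 + 27 = 95
σ = (3, 0, 1, 2): 30 + 26 + 25 + 7 = 88
σ = (3, 0, 2, 1): 30 + 26 + 8 + 8 = 72
σ = (3, 1, 0, 2): 30 + 4 + 13 + 7 = 54
σ = (3, 1, 2, 0): 30 + 4 + 8 + 27 = 69
σ = (3, 2, 0, 1): 30 + 15 + 13 + 8 = 66
σ = (3, 2, 1, 0): 30 + 15 + 25 + 27 = 97
Optimal value attained by: σ = (3, 2, 1, 0).
Answer: det⊕(G) = 97; verdict: NONSINGULAR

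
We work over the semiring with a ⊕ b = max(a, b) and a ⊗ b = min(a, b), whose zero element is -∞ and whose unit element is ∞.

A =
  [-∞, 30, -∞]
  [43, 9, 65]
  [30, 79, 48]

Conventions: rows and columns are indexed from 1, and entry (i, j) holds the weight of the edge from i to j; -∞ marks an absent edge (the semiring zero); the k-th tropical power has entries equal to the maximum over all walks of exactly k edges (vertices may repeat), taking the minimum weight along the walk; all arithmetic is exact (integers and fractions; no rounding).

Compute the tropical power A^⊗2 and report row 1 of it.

A^⊗2:
  [30, 9, 30]
  [30, 65, 48]
  [43, 48, 65]
Answer: row 1 of A^⊗2 = [30, 9, 30]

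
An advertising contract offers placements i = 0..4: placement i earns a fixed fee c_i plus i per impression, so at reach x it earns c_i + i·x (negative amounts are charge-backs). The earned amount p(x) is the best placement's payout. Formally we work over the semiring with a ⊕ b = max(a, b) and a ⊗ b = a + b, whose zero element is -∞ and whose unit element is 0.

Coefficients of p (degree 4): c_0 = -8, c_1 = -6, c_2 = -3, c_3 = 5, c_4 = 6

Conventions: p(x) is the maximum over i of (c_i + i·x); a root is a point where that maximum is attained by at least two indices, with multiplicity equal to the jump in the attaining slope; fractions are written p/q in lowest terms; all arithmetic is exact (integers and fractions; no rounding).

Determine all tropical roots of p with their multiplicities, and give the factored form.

hull edge (i=0, c=-8) to (i=3, c=5): slope 13/3, span 3
hull edge (i=3, c=5) to (i=4, c=6): slope 1, span 1
Factored form: p(x) = 6 ⊗ (x ⊕ (-13/3)) ⊗ (x ⊕ (-13/3)) ⊗ (x ⊕ (-13/3)) ⊗ (x ⊕ (-1))
Answer: roots = -13/3 (mult 3), -1 (mult 1)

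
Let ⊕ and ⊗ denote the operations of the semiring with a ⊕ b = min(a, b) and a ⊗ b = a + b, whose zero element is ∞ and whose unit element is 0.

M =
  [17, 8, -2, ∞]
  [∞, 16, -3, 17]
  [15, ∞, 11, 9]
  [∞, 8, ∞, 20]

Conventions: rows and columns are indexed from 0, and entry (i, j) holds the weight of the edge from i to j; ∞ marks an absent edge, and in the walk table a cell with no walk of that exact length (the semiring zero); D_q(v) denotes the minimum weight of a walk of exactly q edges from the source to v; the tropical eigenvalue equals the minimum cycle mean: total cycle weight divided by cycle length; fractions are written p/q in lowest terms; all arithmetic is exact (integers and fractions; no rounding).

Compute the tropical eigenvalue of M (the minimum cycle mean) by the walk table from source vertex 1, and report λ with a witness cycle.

q=0: [∞, 0, ∞, ∞]
q=1: [∞, 16, -3, 17]
q=2: [12, 25, 8, 6]
q=3: [23, 14, 10, 17]
q=4: [25, 25, 11, 19]
Optimal cycle mean attained by: cycle 1->2->3->1, total (-3) + 9 + 8, length 3.
Answer: λ = 14/3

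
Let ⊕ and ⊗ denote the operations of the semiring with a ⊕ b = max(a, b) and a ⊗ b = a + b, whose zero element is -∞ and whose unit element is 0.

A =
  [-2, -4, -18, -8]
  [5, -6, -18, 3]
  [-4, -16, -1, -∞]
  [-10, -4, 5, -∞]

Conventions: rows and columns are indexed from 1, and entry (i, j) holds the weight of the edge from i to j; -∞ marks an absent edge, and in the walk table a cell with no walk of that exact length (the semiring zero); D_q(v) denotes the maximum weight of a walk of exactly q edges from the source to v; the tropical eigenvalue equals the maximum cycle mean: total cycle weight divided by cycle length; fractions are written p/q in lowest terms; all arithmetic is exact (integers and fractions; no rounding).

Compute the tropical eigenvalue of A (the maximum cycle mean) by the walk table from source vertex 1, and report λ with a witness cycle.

q=0: [0, -∞, -∞, -∞]
q=1: [-2, -4, -18, -8]
q=2: [1, -6, -3, -1]
q=3: [-1, -3, 4, -3]
q=4: [2, -5, 3, 0]
Optimal cycle mean attained by: cycle 1->2->1, total (-4) + 5, length 2.
Answer: λ = 1/2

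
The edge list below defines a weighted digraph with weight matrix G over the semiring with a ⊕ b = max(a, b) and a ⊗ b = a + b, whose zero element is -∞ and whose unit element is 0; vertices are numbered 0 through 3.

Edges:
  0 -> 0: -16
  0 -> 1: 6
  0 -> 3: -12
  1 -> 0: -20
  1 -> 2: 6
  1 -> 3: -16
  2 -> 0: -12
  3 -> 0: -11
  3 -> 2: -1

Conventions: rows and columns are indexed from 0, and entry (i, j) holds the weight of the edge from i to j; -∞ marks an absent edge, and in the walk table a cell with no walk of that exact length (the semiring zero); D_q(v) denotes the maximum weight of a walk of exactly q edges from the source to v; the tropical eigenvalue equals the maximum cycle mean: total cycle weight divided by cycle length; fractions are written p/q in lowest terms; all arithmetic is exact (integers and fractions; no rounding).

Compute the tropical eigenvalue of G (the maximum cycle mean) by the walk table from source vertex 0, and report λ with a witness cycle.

q=0: [0, -∞, -∞, -∞]
q=1: [-16, 6, -∞, -12]
q=2: [-14, -10, 12, -10]
q=3: [0, -8, -4, -26]
q=4: [-16, 6, -2, -12]
Optimal cycle mean attained by: cycle 0->1->2->0, total 6 + 6 + (-12), length 3.
Answer: λ = 0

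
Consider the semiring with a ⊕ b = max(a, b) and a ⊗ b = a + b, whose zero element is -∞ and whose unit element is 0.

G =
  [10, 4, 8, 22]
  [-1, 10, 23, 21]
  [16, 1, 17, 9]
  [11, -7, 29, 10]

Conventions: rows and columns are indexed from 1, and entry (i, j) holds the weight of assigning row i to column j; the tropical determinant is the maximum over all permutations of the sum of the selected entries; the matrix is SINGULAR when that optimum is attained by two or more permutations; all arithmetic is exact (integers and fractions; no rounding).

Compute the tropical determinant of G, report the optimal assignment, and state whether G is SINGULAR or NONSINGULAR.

σ = (1, 2, 3, 4): 10 + 10 + 17 + 10 = 47
σ = (1, 2, 4, 3): 10 + 10 + 9 + 29 = 58
σ = (1, 3, 2, 4): 10 + 23 + 1 + 10 = 44
σ = (1, 3, 4, 2): 10 + 23 + 9 + (-7) = 35
σ = (1, 4, 2, 3): 10 + 21 + 1 + 29 = 61
σ = (1, 4, 3, 2): 10 + 21 + 17 + (-7) = 41
σ = (2, 1, 3, 4): 4 + (-1) + 17 + 10 = 30
σ = (2, 1, 4, 3): 4 + (-1) + 9 + 29 = 41
σ = (2, 3, 1, 4): 4 + 23 + 16 + 10 = 53
σ = (2, 3, 4, 1): 4 + 23 + 9 + 11 = 47
σ = (2, 4, 1, 3): 4 + 21 + 16 + 29 = 70
σ = (2, 4, 3, 1): 4 + 21 + 17 + 11 = 53
σ = (3, 1, 2, 4): 8 + (-1) + 1 + 10 = 18
σ = (3, 1, 4, 2): 8 + (-1) + 9 + (-7) = 9
σ = (3, 2, 1, 4): 8 + 10 + 16 + 10 = 44
σ = (3, 2, 4, 1): 8 + 10 + 9 + 11 = 38
σ = (3, 4, 1, 2): 8 + 21 + 16 + (-7) = 38
σ = (3, 4, 2, 1): 8 + 21 + 1 + 11 = 41
σ = (4, 1, 2, 3): 22 + (-1) + 1 + 29 = 51
σ = (4, 1, 3, 2): 22 + (-1) + 17 + (-7) = 31
σ = (4, 2, 1, 3): 22 + 10 + 16 + 29 = 77
σ = (4, 2, 3, 1): 22 + 10 + 17 + 11 = 60
σ = (4, 3, 1, 2): 22 + 23 + 16 + (-7) = 54
σ = (4, 3, 2, 1): 22 + 23 + 1 + 11 = 57
Optimal value attained by: σ = (4, 2, 1, 3).
Answer: det⊕(G) = 77; verdict: NONSINGULAR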